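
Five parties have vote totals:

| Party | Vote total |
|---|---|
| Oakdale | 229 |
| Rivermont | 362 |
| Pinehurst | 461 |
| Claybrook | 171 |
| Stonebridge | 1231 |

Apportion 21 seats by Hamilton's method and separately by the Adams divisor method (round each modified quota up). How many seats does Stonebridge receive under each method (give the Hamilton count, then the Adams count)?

Hamilton: Oakdale 2, Rivermont 3, Pinehurst 4, Claybrook 1, Stonebridge 11.
Adams: Oakdale 2, Rivermont 3, Pinehurst 4, Claybrook 2, Stonebridge 10.
Stonebridge gets 11 under Hamilton and 10 under Adams.

11 and 10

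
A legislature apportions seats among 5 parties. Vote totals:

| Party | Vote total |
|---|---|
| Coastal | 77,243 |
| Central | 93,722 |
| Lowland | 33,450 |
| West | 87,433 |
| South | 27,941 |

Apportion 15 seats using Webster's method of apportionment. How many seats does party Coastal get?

Standard divisor 319789/15 ≈ 21319.267; standard quotas: Coastal 3.623, Central 4.396, Lowland 1.569, West 4.101, South 1.311.
Rounding to the nearest integer gives Coastal 4, Central 4, Lowland 2, West 4, South 1 — total 15, matching the house size, so no adjustment is needed.
Coastal receives 4.

4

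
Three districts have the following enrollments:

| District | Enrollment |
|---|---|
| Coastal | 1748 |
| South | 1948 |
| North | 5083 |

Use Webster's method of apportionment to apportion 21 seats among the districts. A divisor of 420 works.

With modified divisor 420: modified quotas Coastal 4.162, South 4.638, North 12.102.
Rounding to the nearest integer: Coastal 4, South 5, North 12 (total 21).

Coastal=4, South=5, North=12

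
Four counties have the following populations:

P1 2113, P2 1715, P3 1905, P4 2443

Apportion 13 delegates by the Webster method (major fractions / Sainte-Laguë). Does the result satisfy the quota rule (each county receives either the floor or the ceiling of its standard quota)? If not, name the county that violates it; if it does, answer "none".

none

Standard quotas: P1 3.360, P2 2.727, P3 3.029, P4 3.884.
Webster allocation: P1 3, P2 3, P3 3, P4 4.
Every allocation lies between the lower and upper quota.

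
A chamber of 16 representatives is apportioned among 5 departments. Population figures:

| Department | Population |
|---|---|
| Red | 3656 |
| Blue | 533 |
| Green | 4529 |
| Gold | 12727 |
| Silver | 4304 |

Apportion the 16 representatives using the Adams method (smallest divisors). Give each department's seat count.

Standard divisor 25749/16 ≈ 1609.312; standard quotas: Red 2.272, Blue 0.331, Green 2.814, Gold 7.908, Silver 2.674.
Rounding up gives 3, 1, 3, 8, 3 = 18 seats, so the divisor must be adjusted.
With modified divisor 2000: modified quotas Red 1.828, Blue 0.267, Green 2.264, Gold 6.364, Silver 2.152.
Rounding up: Red 2, Blue 1, Green 3, Gold 7, Silver 3 (total 16).

Red 2; Blue 1; Green 3; Gold 7; Silver 3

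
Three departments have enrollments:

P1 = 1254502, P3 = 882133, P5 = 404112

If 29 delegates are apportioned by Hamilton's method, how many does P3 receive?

Total 2540747; standard divisor 2540747/29 ≈ 87611.966.
Standard quotas: P1 14.3188, P3 10.0686, P5 4.6125.
Lower quotas: P1 14, P3 10, P5 4 (sum 28, leaving 1 seat).
Remainders in descending order: P5 0.6125, P1 0.3188, P3 0.0686.
The surplus seat goes to P5.
P3 receives 10.

10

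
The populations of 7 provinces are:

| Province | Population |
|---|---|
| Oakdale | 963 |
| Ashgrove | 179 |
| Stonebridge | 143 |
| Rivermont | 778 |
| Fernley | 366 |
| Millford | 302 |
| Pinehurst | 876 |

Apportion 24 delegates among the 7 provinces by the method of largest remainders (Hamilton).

Oakdale 6, Ashgrove 1, Stonebridge 1, Rivermont 5, Fernley 3, Millford 2, Pinehurst 6

The standard divisor is 3607/24 ≈ 150.292.
Standard quotas: Oakdale 6.408, Ashgrove 1.191, Stonebridge 0.951, Rivermont 5.177, Fernley 2.435, Millford 2.009, Pinehurst 5.829.
Lower quotas: Oakdale 6, Ashgrove 1, Stonebridge 0, Rivermont 5, Fernley 2, Millford 2, Pinehurst 5 (sum 21, leaving 3 seats).
Remainders in descending order: Stonebridge 0.951, Pinehurst 0.829, Fernley 0.435, Oakdale 0.408, Ashgrove 0.191, Rivermont 0.177, Millford 0.009.
Largest remainders: Stonebridge, Pinehurst, Fernley receive the extra seats.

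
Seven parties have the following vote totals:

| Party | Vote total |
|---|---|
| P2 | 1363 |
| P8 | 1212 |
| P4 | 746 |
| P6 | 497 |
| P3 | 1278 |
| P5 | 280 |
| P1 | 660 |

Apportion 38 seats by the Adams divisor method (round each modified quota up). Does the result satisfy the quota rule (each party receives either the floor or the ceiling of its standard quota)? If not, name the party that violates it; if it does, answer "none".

Standard quotas: P2 8.581, P8 7.630, P4 4.696, P6 3.129, P3 8.046, P5 1.763, P1 4.155.
Adams allocation: P2 8, P8 8, P4 5, P6 3, P3 8, P5 2, P1 4.
Every allocation lies between the lower and upper quota.

none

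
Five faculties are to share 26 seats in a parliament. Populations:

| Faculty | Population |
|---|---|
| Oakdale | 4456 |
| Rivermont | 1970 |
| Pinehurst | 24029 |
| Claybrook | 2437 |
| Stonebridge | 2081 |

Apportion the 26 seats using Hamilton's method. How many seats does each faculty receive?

Oakdale=3; Rivermont=1; Pinehurst=18; Claybrook=2; Stonebridge=2

Total 34973; standard divisor 34973/26 ≈ 1345.115.
Standard quotas: Oakdale 3.3127, Rivermont 1.4646, Pinehurst 17.8639, Claybrook 1.8117, Stonebridge 1.5471.
Lower quotas: Oakdale 3, Rivermont 1, Pinehurst 17, Claybrook 1, Stonebridge 1 (sum 23, leaving 3 seats).
Remainders in descending order: Pinehurst 0.8639, Claybrook 0.8117, Stonebridge 0.5471, Rivermont 0.4646, Oakdale 0.3127.
The surplus seats go to Pinehurst, Claybrook, Stonebridge.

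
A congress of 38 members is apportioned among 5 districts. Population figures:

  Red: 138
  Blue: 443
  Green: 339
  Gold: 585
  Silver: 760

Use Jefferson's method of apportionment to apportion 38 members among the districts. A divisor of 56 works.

With modified divisor 56: modified quotas Red 2.464, Blue 7.911, Green 6.054, Gold 10.446, Silver 13.571.
Rounding down: Red 2, Blue 7, Green 6, Gold 10, Silver 13 (total 38).

Red 2, Blue 7, Green 6, Gold 10, Silver 13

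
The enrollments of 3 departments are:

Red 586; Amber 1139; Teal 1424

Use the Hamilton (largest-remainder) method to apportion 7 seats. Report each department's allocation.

Red=1; Amber=3; Teal=3

Total 3149; standard divisor 3149/7 ≈ 449.857.
Standard quotas: Red 1.303, Amber 2.532, Teal 3.165.
Lower quotas: Red 1, Amber 2, Teal 3 (sum 6, leaving 1 seat).
Remainders in descending order: Amber 0.532, Red 0.303, Teal 0.165.
Largest remainder: Amber receives the extra seat.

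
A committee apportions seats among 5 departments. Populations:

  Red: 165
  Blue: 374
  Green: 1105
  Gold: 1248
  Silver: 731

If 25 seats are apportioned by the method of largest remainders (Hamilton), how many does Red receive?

1

Total 3623; standard divisor 3623/25 ≈ 144.92.
Standard quotas: Red 1.139, Blue 2.581, Green 7.625, Gold 8.612, Silver 5.044.
Lower quotas: Red 1, Blue 2, Green 7, Gold 8, Silver 5 (sum 23, leaving 2 seats).
Remainders in descending order: Green 0.625, Gold 0.612, Blue 0.581, Red 0.139, Silver 0.044.
The surplus seats go to Green, Gold.
Red receives 1.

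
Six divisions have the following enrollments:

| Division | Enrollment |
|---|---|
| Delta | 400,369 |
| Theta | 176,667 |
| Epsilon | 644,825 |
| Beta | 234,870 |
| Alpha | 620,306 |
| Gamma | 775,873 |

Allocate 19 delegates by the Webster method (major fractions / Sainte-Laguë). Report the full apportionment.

Standard divisor 2852910/19 ≈ 150153.158; standard quotas: Delta 2.666, Theta 1.177, Epsilon 4.294, Beta 1.564, Alpha 4.131, Gamma 5.167.
Rounding to the nearest integer gives Delta 3, Theta 1, Epsilon 4, Beta 2, Alpha 4, Gamma 5 — total 19, matching the house size, so no adjustment is needed.

Delta 3; Theta 1; Epsilon 4; Beta 2; Alpha 4; Gamma 5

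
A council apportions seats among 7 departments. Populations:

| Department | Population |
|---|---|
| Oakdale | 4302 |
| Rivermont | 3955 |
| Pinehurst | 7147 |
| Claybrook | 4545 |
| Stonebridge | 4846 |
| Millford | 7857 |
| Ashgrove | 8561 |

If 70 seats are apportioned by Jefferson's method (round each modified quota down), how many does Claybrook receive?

8

Standard divisor 41213/70 ≈ 588.757; standard quotas: Oakdale 7.307, Rivermont 6.718, Pinehurst 12.139, Claybrook 7.720, Stonebridge 8.231, Millford 13.345, Ashgrove 14.541.
Rounding down gives 7, 6, 12, 7, 8, 13, 14 = 67 seats, so the divisor must be adjusted.
With modified divisor 563: modified quotas Oakdale 7.641, Rivermont 7.025, Pinehurst 12.694, Claybrook 8.073, Stonebridge 8.607, Millford 13.956, Ashgrove 15.206.
Rounding down: Oakdale 7, Rivermont 7, Pinehurst 12, Claybrook 8, Stonebridge 8, Millford 13, Ashgrove 15 (total 70).
Claybrook receives 8.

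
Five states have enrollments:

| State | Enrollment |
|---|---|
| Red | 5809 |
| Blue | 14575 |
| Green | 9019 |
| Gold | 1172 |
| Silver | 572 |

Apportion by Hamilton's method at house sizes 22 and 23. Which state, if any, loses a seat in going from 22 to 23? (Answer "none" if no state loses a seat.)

Silver

At 22 seats: Red 4, Blue 10, Green 6, Gold 1, Silver 1.
At 23 seats: Red 4, Blue 11, Green 7, Gold 1, Silver 0.
Silver drops from 1 to 0.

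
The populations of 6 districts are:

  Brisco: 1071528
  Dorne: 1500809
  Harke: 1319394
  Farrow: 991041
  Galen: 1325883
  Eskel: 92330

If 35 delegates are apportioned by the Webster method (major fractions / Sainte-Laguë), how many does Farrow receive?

6

Standard divisor 6300985/35 ≈ 180028.143; standard quotas: Brisco 5.952, Dorne 8.337, Harke 7.329, Farrow 5.505, Galen 7.365, Eskel 0.513.
Rounding to the nearest integer gives Brisco 6, Dorne 8, Harke 7, Farrow 6, Galen 7, Eskel 1 — total 35, matching the house size, so no adjustment is needed.
Farrow receives 6.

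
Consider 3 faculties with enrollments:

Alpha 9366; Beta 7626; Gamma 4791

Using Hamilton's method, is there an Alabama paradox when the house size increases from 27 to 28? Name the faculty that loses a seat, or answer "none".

At 27 seats: Alpha 12, Beta 9, Gamma 6.
At 28 seats: Alpha 12, Beta 10, Gamma 6.
No faculty's allocation decreased.

none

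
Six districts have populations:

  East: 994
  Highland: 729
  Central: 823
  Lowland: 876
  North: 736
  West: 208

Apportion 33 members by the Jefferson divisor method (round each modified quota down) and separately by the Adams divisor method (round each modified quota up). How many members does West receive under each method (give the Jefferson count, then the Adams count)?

Jefferson: East 8, Highland 5, Central 6, Lowland 7, North 6, West 1.
Adams: East 7, Highland 5, Central 6, Lowland 7, North 6, West 2.
West gets 1 under Jefferson and 2 under Adams.

1 and 2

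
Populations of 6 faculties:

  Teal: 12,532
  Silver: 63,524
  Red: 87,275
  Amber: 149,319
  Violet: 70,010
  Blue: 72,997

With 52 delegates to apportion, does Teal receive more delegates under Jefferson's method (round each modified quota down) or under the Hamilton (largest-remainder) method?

Jefferson: Teal 1, Silver 7, Red 10, Amber 18, Violet 8, Blue 8.
Hamilton: Teal 2, Silver 7, Red 10, Amber 17, Violet 8, Blue 8.
Teal gets 1 under Jefferson and 2 under Hamilton.

Hamilton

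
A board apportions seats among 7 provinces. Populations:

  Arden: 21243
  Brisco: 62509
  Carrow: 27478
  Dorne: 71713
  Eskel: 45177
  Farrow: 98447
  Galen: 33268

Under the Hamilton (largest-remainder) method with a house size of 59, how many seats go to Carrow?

5

Standard divisor: 359835 ÷ 59 ≈ 6098.898.
Standard quotas: Arden 3.4831, Brisco 10.2492, Carrow 4.5054, Dorne 11.7584, Eskel 7.4074, Farrow 16.1418, Galen 5.4548.
Lower quotas: Arden 3, Brisco 10, Carrow 4, Dorne 11, Eskel 7, Farrow 16, Galen 5 (sum 56, leaving 3 seats).
Remainders in descending order: Dorne 0.7584, Carrow 0.5054, Arden 0.4831, Galen 0.4548, Eskel 0.4074, Brisco 0.2492, Farrow 0.1418.
The surplus seats go to Dorne, Carrow, Arden.
Carrow receives 5.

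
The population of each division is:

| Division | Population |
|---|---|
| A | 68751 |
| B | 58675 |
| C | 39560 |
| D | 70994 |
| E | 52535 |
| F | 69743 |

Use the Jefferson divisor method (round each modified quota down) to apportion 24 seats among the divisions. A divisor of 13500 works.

A 5, B 4, C 2, D 5, E 3, F 5

With modified divisor 13500: modified quotas A 5.093, B 4.346, C 2.930, D 5.259, E 3.891, F 5.166.
Rounding down: A 5, B 4, C 2, D 5, E 3, F 5 (total 24).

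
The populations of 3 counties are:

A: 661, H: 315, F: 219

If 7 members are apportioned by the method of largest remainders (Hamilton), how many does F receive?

Standard divisor: 1195 ÷ 7 ≈ 170.714.
Standard quotas: A 3.872, H 1.845, F 1.283.
Lower quotas: A 3, H 1, F 1 (sum 5, leaving 2 seats).
Remainders in descending order: A 0.872, H 0.845, F 0.283.
Largest remainders: A, H receive the extra seats.
F receives 1.

1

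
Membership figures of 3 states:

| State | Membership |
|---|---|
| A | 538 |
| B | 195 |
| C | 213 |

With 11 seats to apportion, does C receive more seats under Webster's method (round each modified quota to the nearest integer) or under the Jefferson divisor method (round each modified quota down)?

Webster

Webster: A 6, B 2, C 3.
Jefferson: A 7, B 2, C 2.
C gets 3 under Webster and 2 under Jefferson.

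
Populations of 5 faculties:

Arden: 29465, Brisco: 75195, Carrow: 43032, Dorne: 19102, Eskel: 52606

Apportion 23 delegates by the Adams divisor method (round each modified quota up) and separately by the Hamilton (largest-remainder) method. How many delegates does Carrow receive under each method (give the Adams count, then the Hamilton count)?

Adams: Arden 3, Brisco 8, Carrow 5, Dorne 2, Eskel 5.
Hamilton: Arden 3, Brisco 8, Carrow 4, Dorne 2, Eskel 6.
Carrow gets 5 under Adams and 4 under Hamilton.

5 and 4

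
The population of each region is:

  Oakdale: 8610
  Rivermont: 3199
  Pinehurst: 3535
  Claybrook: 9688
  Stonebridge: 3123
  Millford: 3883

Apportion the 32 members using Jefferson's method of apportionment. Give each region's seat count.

Oakdale 9; Rivermont 3; Pinehurst 3; Claybrook 10; Stonebridge 3; Millford 4

Standard divisor 32038/32 ≈ 1001.188; standard quotas: Oakdale 8.600, Rivermont 3.195, Pinehurst 3.531, Claybrook 9.677, Stonebridge 3.119, Millford 3.878.
Rounding down gives 8, 3, 3, 9, 3, 3 = 29 seats, so the divisor must be adjusted.
With modified divisor 900: modified quotas Oakdale 9.567, Rivermont 3.554, Pinehurst 3.928, Claybrook 10.764, Stonebridge 3.470, Millford 4.314.
Rounding down: Oakdale 9, Rivermont 3, Pinehurst 3, Claybrook 10, Stonebridge 3, Millford 4 (total 32).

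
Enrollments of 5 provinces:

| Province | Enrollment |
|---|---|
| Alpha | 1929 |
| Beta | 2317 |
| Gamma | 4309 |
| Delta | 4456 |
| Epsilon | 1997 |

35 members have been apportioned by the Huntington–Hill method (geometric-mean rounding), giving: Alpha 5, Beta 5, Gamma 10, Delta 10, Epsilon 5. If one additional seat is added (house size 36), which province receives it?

Priority for the next seat is population ÷ (√(s·(s+1))).
Priorities: Alpha 352.186, Beta 423.024, Gamma 410.847, Delta 424.863, Epsilon 364.601.
Highest priority: Delta.

Delta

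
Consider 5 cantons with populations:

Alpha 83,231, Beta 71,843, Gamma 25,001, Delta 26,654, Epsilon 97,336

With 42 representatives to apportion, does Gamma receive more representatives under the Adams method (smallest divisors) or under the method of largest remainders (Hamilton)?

Adams: Alpha 11, Beta 10, Gamma 4, Delta 4, Epsilon 13.
Hamilton: Alpha 12, Beta 10, Gamma 3, Delta 4, Epsilon 13.
Gamma gets 4 under Adams and 3 under Hamilton.

Adams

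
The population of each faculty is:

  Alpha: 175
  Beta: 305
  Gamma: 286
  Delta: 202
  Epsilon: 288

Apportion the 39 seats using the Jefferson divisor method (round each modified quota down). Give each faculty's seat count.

Standard divisor 1256/39 ≈ 32.205; standard quotas: Alpha 5.434, Beta 9.471, Gamma 8.881, Delta 6.272, Epsilon 8.943.
Rounding down gives 5, 9, 8, 6, 8 = 36 seats, so the divisor must be adjusted.
With modified divisor 30: modified quotas Alpha 5.833, Beta 10.167, Gamma 9.533, Delta 6.733, Epsilon 9.600.
Rounding down: Alpha 5, Beta 10, Gamma 9, Delta 6, Epsilon 9 (total 39).

Alpha=5, Beta=10, Gamma=9, Delta=6, Epsilon=9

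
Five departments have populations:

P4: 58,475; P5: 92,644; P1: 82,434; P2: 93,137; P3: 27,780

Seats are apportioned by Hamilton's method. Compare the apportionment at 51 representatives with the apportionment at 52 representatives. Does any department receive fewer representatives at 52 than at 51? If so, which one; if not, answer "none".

P4

At 51 seats: P4 9, P5 13, P1 12, P2 13, P3 4.
At 52 seats: P4 8, P5 14, P1 12, P2 14, P3 4.
P4 drops from 9 to 8.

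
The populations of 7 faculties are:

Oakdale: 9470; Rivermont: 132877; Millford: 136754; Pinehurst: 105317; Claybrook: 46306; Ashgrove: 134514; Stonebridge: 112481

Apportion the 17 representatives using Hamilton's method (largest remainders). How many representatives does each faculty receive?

The standard divisor is 677719/17 ≈ 39865.824.
Standard quotas: Oakdale 0.2375, Rivermont 3.3331, Millford 3.4304, Pinehurst 2.6418, Claybrook 1.1615, Ashgrove 3.3742, Stonebridge 2.8215.
Lower quotas: Oakdale 0, Rivermont 3, Millford 3, Pinehurst 2, Claybrook 1, Ashgrove 3, Stonebridge 2 (sum 14, leaving 3 seats).
Remainders in descending order: Stonebridge 0.8215, Pinehurst 0.6418, Millford 0.4304, Ashgrove 0.3742, Rivermont 0.3331, Oakdale 0.2375, Claybrook 0.1615.
Largest remainders: Stonebridge, Pinehurst, Millford receive the extra seats.

Oakdale 0; Rivermont 3; Millford 4; Pinehurst 3; Claybrook 1; Ashgrove 3; Stonebridge 3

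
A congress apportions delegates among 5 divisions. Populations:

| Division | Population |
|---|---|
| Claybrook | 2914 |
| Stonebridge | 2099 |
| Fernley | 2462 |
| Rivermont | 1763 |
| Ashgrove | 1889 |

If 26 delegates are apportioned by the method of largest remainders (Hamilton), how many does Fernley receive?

Total 11127; standard divisor 11127/26 ≈ 427.962.
Standard quotas: Claybrook 6.809, Stonebridge 4.905, Fernley 5.753, Rivermont 4.120, Ashgrove 4.414.
Lower quotas: Claybrook 6, Stonebridge 4, Fernley 5, Rivermont 4, Ashgrove 4 (sum 23, leaving 3 seats).
Remainders in descending order: Stonebridge 0.905, Claybrook 0.809, Fernley 0.753, Ashgrove 0.414, Rivermont 0.120.
The surplus seats go to Stonebridge, Claybrook, Fernley.
Fernley receives 6.

6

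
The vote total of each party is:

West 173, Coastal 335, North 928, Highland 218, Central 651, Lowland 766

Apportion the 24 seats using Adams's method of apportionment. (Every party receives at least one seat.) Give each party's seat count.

West 2, Coastal 3, North 7, Highland 2, Central 5, Lowland 5

Standard divisor 3071/24 ≈ 127.958; standard quotas: West 1.352, Coastal 2.618, North 7.252, Highland 1.704, Central 5.088, Lowland 5.986.
Rounding up gives 2, 3, 8, 2, 6, 6 = 27 seats, so the divisor must be adjusted.
With modified divisor 154: modified quotas West 1.123, Coastal 2.175, North 6.026, Highland 1.416, Central 4.227, Lowland 4.974.
Rounding up: West 2, Coastal 3, North 7, Highland 2, Central 5, Lowland 5 (total 24).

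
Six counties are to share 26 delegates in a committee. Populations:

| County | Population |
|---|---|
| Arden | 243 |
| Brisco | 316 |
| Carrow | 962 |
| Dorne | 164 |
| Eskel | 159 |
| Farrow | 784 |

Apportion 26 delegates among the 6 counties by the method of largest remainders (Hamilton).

The standard divisor is 2628/26 ≈ 101.077.
Standard quotas: Arden 2.404, Brisco 3.126, Carrow 9.518, Dorne 1.623, Eskel 1.573, Farrow 7.756.
Lower quotas: Arden 2, Brisco 3, Carrow 9, Dorne 1, Eskel 1, Farrow 7 (sum 23, leaving 3 seats).
Remainders in descending order: Farrow 0.756, Dorne 0.623, Eskel 0.573, Carrow 0.518, Arden 0.404, Brisco 0.126.
Largest remainders: Farrow, Dorne, Eskel receive the extra seats.

Arden 2, Brisco 3, Carrow 9, Dorne 2, Eskel 2, Farrow 8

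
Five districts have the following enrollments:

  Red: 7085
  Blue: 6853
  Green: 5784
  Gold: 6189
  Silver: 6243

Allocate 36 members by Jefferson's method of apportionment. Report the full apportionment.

Standard divisor 32154/36 ≈ 893.167; standard quotas: Red 7.932, Blue 7.673, Green 6.476, Gold 6.929, Silver 6.990.
Rounding down gives 7, 7, 6, 6, 6 = 32 seats, so the divisor must be adjusted.
With modified divisor 840: modified quotas Red 8.435, Blue 8.158, Green 6.886, Gold 7.368, Silver 7.432.
Rounding down: Red 8, Blue 8, Green 6, Gold 7, Silver 7 (total 36).

Red 8; Blue 8; Green 6; Gold 7; Silver 7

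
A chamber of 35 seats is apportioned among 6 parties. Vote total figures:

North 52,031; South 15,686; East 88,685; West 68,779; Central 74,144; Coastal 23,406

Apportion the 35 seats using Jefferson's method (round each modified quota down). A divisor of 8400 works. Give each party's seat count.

With modified divisor 8400: modified quotas North 6.194, South 1.867, East 10.558, West 8.188, Central 8.827, Coastal 2.786.
Rounding down: North 6, South 1, East 10, West 8, Central 8, Coastal 2 (total 35).

North 6, South 1, East 10, West 8, Central 8, Coastal 2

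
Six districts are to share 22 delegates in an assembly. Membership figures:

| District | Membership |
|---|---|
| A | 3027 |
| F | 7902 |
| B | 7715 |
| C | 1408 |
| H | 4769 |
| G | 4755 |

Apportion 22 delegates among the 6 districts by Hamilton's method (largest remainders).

A 2, F 6, B 6, C 1, H 4, G 3

The standard divisor is 29576/22 ≈ 1344.364.
Standard quotas: A 2.2516, F 5.8779, B 5.7388, C 1.0473, H 3.5474, G 3.5370.
Lower quotas: A 2, F 5, B 5, C 1, H 3, G 3 (sum 19, leaving 3 seats).
Remainders in descending order: F 0.8779, B 0.7388, H 0.5474, G 0.5370, A 0.2516, C 0.0473.
The surplus seats go to F, B, H.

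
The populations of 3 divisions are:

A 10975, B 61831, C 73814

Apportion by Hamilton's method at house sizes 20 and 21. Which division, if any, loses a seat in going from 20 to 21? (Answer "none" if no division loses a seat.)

A

At 20 seats: A 2, B 8, C 10.
At 21 seats: A 1, B 9, C 11.
A drops from 2 to 1.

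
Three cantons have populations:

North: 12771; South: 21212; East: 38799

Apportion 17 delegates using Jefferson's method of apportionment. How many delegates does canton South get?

Standard divisor 72782/17 ≈ 4281.294; standard quotas: North 2.983, South 4.955, East 9.062.
Rounding down gives 2, 4, 9 = 15 seats, so the divisor must be adjusted.
With modified divisor 4100: modified quotas North 3.115, South 5.174, East 9.463.
Rounding down: North 3, South 5, East 9 (total 17).
South receives 5.

5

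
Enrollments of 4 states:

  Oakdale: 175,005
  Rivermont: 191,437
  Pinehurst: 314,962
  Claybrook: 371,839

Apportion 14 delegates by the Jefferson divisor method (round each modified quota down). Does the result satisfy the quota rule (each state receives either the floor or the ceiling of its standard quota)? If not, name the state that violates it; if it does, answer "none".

Standard quotas: Oakdale 2.326, Rivermont 2.545, Pinehurst 4.187, Claybrook 4.943.
Jefferson allocation: Oakdale 2, Rivermont 3, Pinehurst 4, Claybrook 5.
Every allocation lies between the lower and upper quota.

none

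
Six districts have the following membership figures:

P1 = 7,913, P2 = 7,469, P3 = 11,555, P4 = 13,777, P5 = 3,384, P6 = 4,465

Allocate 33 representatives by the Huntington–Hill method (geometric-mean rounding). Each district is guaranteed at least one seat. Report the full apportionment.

With divisor 1448: modified quotas P1 5.465, P2 5.158, P3 7.980, P4 9.515, P5 2.337, P6 3.084.
Geometric-mean thresholds: P1 √(5·6)=5.477, P2 √(5·6)=5.477, P3 √(7·8)=7.483, P4 √(9·10)=9.487, P5 √(2·3)=2.449, P6 √(3·4)=3.464.
Each quota rounded against its threshold gives P1 5, P2 5, P3 8, P4 10, P5 2, P6 3 (total 33).

P1 5, P2 5, P3 8, P4 10, P5 2, P6 3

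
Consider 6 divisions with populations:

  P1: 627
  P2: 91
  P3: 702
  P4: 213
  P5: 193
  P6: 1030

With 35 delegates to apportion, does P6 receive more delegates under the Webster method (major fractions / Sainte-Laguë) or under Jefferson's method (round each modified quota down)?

Jefferson

Webster: P1 8, P2 1, P3 9, P4 3, P5 2, P6 12.
Jefferson: P1 8, P2 1, P3 9, P4 2, P5 2, P6 13.
P6 gets 12 under Webster and 13 under Jefferson.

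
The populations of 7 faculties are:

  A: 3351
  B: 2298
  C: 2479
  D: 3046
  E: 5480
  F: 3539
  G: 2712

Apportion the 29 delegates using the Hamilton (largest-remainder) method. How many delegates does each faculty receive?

A=4, B=3, C=3, D=4, E=7, F=5, G=3

Standard divisor: 22905 ÷ 29 ≈ 789.828.
Standard quotas: A 4.2427, B 2.9095, C 3.1387, D 3.8565, E 6.9382, F 4.4807, G 3.4337.
Lower quotas: A 4, B 2, C 3, D 3, E 6, F 4, G 3 (sum 25, leaving 4 seats).
Remainders in descending order: E 0.9382, B 0.9095, D 0.8565, F 0.4807, G 0.4337, A 0.2427, C 0.1387.
The surplus seats go to E, B, D, F.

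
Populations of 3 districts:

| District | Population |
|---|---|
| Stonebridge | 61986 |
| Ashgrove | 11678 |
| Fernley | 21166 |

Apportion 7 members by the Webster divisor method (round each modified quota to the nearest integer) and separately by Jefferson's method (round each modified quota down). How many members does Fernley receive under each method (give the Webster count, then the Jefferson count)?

2 and 1

Webster: Stonebridge 4, Ashgrove 1, Fernley 2.
Jefferson: Stonebridge 5, Ashgrove 1, Fernley 1.
Fernley gets 2 under Webster and 1 under Jefferson.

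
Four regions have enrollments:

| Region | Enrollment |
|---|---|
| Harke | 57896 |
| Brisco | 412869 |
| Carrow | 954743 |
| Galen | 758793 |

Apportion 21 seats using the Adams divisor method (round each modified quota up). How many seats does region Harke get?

Standard divisor 2184301/21 ≈ 104014.333; standard quotas: Harke 0.557, Brisco 3.969, Carrow 9.179, Galen 7.295.
Rounding up gives 1, 4, 10, 8 = 23 seats, so the divisor must be adjusted.
With modified divisor 113900: modified quotas Harke 0.508, Brisco 3.625, Carrow 8.382, Galen 6.662.
Rounding up: Harke 1, Brisco 4, Carrow 9, Galen 7 (total 21).
Harke receives 1.

1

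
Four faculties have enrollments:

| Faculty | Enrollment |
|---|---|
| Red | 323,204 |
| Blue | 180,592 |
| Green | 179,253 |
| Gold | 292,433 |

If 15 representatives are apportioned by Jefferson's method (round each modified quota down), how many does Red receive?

5

Standard divisor 975482/15 ≈ 65032.133; standard quotas: Red 4.970, Blue 2.777, Green 2.756, Gold 4.497.
Rounding down gives 4, 2, 2, 4 = 12 seats, so the divisor must be adjusted.
With modified divisor 59100: modified quotas Red 5.469, Blue 3.056, Green 3.033, Gold 4.948.
Rounding down: Red 5, Blue 3, Green 3, Gold 4 (total 15).
Red receives 5.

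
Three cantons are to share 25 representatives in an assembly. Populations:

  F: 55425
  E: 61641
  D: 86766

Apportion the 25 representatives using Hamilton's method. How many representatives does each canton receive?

F=7, E=7, D=11

The standard divisor is 203832/25 ≈ 8153.28.
Standard quotas: F 6.7979, E 7.5603, D 10.6419.
Lower quotas: F 6, E 7, D 10 (sum 23, leaving 2 seats).
Remainders in descending order: F 0.7979, D 0.6419, E 0.5603.
Largest remainders: F, D receive the extra seats.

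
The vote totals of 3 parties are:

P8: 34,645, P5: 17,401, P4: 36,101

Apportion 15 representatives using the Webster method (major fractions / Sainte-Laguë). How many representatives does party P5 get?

3

Standard divisor 88147/15 ≈ 5876.467; standard quotas: P8 5.896, P5 2.961, P4 6.143.
Rounding to the nearest integer gives P8 6, P5 3, P4 6 — total 15, matching the house size, so no adjustment is needed.
P5 receives 3.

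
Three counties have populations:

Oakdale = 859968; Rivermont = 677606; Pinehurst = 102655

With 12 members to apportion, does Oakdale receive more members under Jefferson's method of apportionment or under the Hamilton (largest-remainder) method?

Jefferson: Oakdale 7, Rivermont 5, Pinehurst 0.
Hamilton: Oakdale 6, Rivermont 5, Pinehurst 1.
Oakdale gets 7 under Jefferson and 6 under Hamilton.

Jefferson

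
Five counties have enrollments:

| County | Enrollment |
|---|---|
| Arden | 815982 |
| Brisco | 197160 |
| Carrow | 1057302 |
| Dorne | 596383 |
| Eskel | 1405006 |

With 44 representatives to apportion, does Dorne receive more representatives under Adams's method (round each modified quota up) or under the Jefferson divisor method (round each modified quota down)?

Adams

Adams: Arden 9, Brisco 2, Carrow 11, Dorne 7, Eskel 15.
Jefferson: Arden 9, Brisco 2, Carrow 12, Dorne 6, Eskel 15.
Dorne gets 7 under Adams and 6 under Jefferson.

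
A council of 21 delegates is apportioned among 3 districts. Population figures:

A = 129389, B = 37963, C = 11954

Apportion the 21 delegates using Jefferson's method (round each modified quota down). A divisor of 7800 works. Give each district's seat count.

With modified divisor 7800: modified quotas A 16.588, B 4.867, C 1.533.
Rounding down: A 16, B 4, C 1 (total 21).

A: 16, B: 4, C: 1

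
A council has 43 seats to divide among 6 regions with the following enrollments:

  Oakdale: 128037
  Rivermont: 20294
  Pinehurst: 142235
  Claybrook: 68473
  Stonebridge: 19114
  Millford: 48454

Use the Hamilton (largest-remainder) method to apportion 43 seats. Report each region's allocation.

Oakdale 13, Rivermont 2, Pinehurst 14, Claybrook 7, Stonebridge 2, Millford 5

The standard divisor is 426607/43 ≈ 9921.093.
Standard quotas: Oakdale 12.9055, Rivermont 2.0455, Pinehurst 14.3366, Claybrook 6.9018, Stonebridge 1.9266, Millford 4.8839.
Lower quotas: Oakdale 12, Rivermont 2, Pinehurst 14, Claybrook 6, Stonebridge 1, Millford 4 (sum 39, leaving 4 seats).
Remainders in descending order: Stonebridge 0.9266, Oakdale 0.9055, Claybrook 0.9018, Millford 0.8839, Pinehurst 0.3366, Rivermont 0.0455.
Largest remainders: Stonebridge, Oakdale, Claybrook, Millford receive the extra seats.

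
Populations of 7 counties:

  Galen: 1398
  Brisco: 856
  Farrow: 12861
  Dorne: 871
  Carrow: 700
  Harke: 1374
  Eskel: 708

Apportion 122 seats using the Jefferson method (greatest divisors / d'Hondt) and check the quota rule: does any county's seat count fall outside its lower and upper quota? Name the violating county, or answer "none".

Farrow

Standard quotas: Galen 9.088, Brisco 5.564, Farrow 83.602, Dorne 5.662, Carrow 4.550, Harke 8.932, Eskel 4.602.
Jefferson allocation: Galen 9, Brisco 5, Farrow 86, Dorne 5, Carrow 4, Harke 9, Eskel 4.
Farrow has quota 83.602 (lower 83, upper 84) but receives 86 — outside the quota interval.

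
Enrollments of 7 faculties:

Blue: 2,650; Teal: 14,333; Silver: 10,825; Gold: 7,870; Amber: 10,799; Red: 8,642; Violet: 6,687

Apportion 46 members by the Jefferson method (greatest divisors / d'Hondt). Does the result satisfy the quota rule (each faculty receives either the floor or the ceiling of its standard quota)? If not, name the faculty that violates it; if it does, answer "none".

Standard quotas: Blue 1.972, Teal 10.668, Silver 8.057, Gold 5.857, Amber 8.037, Red 6.432, Violet 4.977.
Jefferson allocation: Blue 2, Teal 11, Silver 8, Gold 6, Amber 8, Red 6, Violet 5.
Every allocation lies between the lower and upper quota.

none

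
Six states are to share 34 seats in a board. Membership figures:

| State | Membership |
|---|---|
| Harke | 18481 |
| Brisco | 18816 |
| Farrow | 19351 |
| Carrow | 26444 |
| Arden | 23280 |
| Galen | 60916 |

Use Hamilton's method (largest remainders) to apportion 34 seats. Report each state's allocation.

Standard divisor: 167288 ÷ 34 ≈ 4920.235.
Standard quotas: Harke 3.7561, Brisco 3.8242, Farrow 3.9329, Carrow 5.3745, Arden 4.7315, Galen 12.3807.
Lower quotas: Harke 3, Brisco 3, Farrow 3, Carrow 5, Arden 4, Galen 12 (sum 30, leaving 4 seats).
Remainders in descending order: Farrow 0.9329, Brisco 0.8242, Harke 0.7561, Arden 0.7315, Galen 0.3807, Carrow 0.3745.
Largest remainders: Farrow, Brisco, Harke, Arden receive the extra seats.

Harke 4, Brisco 4, Farrow 4, Carrow 5, Arden 5, Galen 12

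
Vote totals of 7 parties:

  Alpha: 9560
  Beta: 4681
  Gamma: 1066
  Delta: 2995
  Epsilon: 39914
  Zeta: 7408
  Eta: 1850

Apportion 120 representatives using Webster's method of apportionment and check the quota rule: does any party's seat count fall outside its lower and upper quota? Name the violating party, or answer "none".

Standard quotas: Alpha 17.002, Beta 8.325, Gamma 1.896, Delta 5.326, Epsilon 70.986, Zeta 13.175, Eta 3.290.
Webster allocation: Alpha 17, Beta 8, Gamma 2, Delta 5, Epsilon 72, Zeta 13, Eta 3.
Epsilon has quota 70.986 (lower 70, upper 71) but receives 72 — outside the quota interval.

Epsilon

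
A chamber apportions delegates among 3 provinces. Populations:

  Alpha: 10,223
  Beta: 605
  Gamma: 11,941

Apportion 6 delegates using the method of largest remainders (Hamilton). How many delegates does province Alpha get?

The standard divisor is 22769/6 ≈ 3794.833.
Standard quotas: Alpha 2.6939, Beta 0.1594, Gamma 3.1466.
Lower quotas: Alpha 2, Beta 0, Gamma 3 (sum 5, leaving 1 seat).
Remainders in descending order: Alpha 0.6939, Beta 0.1594, Gamma 0.1466.
The surplus seat goes to Alpha.
Alpha receives 3.

3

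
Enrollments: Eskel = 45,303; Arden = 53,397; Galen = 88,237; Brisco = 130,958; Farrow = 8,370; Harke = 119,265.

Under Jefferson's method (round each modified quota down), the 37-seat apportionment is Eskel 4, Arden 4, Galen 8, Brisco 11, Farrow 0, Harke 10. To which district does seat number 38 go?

Brisco

Priority for the next seat is population ÷ (current seats + 1).
Priorities: Eskel 9060.600, Arden 10679.400, Galen 9804.111, Brisco 10913.167, Farrow 8370.000, Harke 10842.273.
Highest priority: Brisco.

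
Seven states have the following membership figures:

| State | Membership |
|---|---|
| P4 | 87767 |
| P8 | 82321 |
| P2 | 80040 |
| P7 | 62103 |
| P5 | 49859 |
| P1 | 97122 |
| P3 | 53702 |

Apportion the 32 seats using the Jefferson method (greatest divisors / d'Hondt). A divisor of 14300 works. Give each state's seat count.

With modified divisor 14300: modified quotas P4 6.138, P8 5.757, P2 5.597, P7 4.343, P5 3.487, P1 6.792, P3 3.755.
Rounding down: P4 6, P8 5, P2 5, P7 4, P5 3, P1 6, P3 3 (total 32).

P4=6, P8=5, P2=5, P7=4, P5=3, P1=6, P3=3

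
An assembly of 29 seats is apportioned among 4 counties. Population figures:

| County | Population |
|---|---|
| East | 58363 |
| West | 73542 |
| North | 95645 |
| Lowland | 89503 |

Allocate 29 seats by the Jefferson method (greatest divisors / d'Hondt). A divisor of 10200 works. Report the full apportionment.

With modified divisor 10200: modified quotas East 5.722, West 7.210, North 9.377, Lowland 8.775.
Rounding down: East 5, West 7, North 9, Lowland 8 (total 29).

East: 5, West: 7, North: 9, Lowland: 8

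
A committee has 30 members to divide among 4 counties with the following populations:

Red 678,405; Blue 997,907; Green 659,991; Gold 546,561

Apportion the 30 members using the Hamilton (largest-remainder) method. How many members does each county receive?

Red=7, Blue=10, Green=7, Gold=6

Total 2882864; standard divisor 2882864/30 ≈ 96095.467.
Standard quotas: Red 7.0597, Blue 10.3845, Green 6.8681, Gold 5.6877.
Lower quotas: Red 7, Blue 10, Green 6, Gold 5 (sum 28, leaving 2 seats).
Remainders in descending order: Green 0.8681, Gold 0.6877, Blue 0.3845, Red 0.0597.
Largest remainders: Green, Gold receive the extra seats.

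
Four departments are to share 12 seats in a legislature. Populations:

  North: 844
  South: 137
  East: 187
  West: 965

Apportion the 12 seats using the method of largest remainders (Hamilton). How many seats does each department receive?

North=5; South=1; East=1; West=5

The standard divisor is 2133/12 ≈ 177.75.
Standard quotas: North 4.748, South 0.771, East 1.052, West 5.429.
Lower quotas: North 4, South 0, East 1, West 5 (sum 10, leaving 2 seats).
Remainders in descending order: South 0.771, North 0.748, West 0.429, East 0.052.
The surplus seats go to South, North.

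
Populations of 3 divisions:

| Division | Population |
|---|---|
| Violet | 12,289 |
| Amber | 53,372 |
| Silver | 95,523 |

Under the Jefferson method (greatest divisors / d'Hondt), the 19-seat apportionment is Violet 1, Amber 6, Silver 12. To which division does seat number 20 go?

Priority for the next seat is population ÷ (current seats + 1).
Priorities: Violet 6144.500, Amber 7624.571, Silver 7347.923.
Highest priority: Amber.

Amber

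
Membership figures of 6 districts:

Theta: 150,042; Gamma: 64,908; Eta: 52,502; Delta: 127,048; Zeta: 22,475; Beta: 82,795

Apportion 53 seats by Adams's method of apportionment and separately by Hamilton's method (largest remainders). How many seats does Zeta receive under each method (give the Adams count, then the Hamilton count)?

3 and 2

Adams: Theta 15, Gamma 7, Eta 6, Delta 13, Zeta 3, Beta 9.
Hamilton: Theta 16, Gamma 7, Eta 6, Delta 13, Zeta 2, Beta 9.
Zeta gets 3 under Adams and 2 under Hamilton.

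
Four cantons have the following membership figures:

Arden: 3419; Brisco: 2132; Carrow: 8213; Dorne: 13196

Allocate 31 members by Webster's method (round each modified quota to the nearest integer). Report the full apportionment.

Arden=4, Brisco=2, Carrow=10, Dorne=15

Standard divisor 26960/31 ≈ 869.677; standard quotas: Arden 3.931, Brisco 2.451, Carrow 9.444, Dorne 15.173.
Rounding to the nearest integer gives 4, 2, 9, 15 = 30 seats, so the divisor must be adjusted.
With modified divisor 860: modified quotas Arden 3.976, Brisco 2.479, Carrow 9.550, Dorne 15.344.
Rounding to the nearest integer: Arden 4, Brisco 2, Carrow 10, Dorne 15 (total 31).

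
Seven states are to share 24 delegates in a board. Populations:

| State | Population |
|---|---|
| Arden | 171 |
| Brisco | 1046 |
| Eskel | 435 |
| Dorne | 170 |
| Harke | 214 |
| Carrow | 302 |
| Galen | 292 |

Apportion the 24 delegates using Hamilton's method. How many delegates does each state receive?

Arden 2; Brisco 9; Eskel 4; Dorne 1; Harke 2; Carrow 3; Galen 3

Total 2630; standard divisor 2630/24 ≈ 109.583.
Standard quotas: Arden 1.560, Brisco 9.545, Eskel 3.970, Dorne 1.551, Harke 1.953, Carrow 2.756, Galen 2.665.
Lower quotas: Arden 1, Brisco 9, Eskel 3, Dorne 1, Harke 1, Carrow 2, Galen 2 (sum 19, leaving 5 seats).
Remainders in descending order: Eskel 0.970, Harke 0.953, Carrow 0.756, Galen 0.665, Arden 0.560, Dorne 0.551, Brisco 0.545.
Largest remainders: Eskel, Harke, Carrow, Galen, Arden receive the extra seats.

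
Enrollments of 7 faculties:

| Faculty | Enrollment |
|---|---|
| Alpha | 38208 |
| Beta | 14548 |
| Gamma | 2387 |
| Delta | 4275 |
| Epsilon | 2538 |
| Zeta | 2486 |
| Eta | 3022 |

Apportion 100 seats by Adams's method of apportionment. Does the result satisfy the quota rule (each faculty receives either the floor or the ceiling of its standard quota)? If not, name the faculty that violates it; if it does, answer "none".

Alpha

Standard quotas: Alpha 56.635, Beta 21.564, Gamma 3.538, Delta 6.337, Epsilon 3.762, Zeta 3.685, Eta 4.479.
Adams allocation: Alpha 55, Beta 21, Gamma 4, Delta 7, Epsilon 4, Zeta 4, Eta 5.
Alpha has quota 56.635 (lower 56, upper 57) but receives 55 — outside the quota interval.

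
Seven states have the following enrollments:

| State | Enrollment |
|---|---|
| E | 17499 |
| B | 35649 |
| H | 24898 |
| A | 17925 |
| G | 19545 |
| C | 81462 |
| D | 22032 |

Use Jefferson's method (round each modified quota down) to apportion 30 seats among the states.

Standard divisor 219010/30 ≈ 7300.333; standard quotas: E 2.397, B 4.883, H 3.411, A 2.455, G 2.677, C 11.159, D 3.018.
Rounding down gives 2, 4, 3, 2, 2, 11, 3 = 27 seats, so the divisor must be adjusted.
With modified divisor 6400: modified quotas E 2.734, B 5.570, H 3.890, A 2.801, G 3.054, C 12.728, D 3.442.
Rounding down: E 2, B 5, H 3, A 2, G 3, C 12, D 3 (total 30).

E 2; B 5; H 3; A 2; G 3; C 12; D 3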